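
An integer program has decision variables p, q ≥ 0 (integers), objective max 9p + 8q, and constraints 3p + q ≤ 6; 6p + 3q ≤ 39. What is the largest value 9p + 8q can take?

(p,q)=(0,6): 3·0+1·6=6≤6, 6·0+3·6=18≤39, objective 48.
(p,q)=(0,5): 3·0+1·5=5≤6, 6·0+3·5=15≤39, objective 40.
No feasible integer point exceeds 48.

48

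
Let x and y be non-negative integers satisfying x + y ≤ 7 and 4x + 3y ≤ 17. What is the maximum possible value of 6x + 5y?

(x,y)=(2,3): 1·2+1·3=5≤7, 4·2+3·3=17≤17, objective 27.
(x,y)=(1,4): 1·1+1·4=5≤7, 4·1+3·4=16≤17, objective 26.
Maximum is 27 at (x,y)=(2,3).

27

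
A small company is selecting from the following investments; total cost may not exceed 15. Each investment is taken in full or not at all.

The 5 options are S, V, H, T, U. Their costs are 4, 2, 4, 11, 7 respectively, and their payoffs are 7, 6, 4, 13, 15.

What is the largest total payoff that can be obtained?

28

Allowing fractional choices, the relaxed optimum would be about 30.4, but investments are indivisible.
S + V + U: cost 4 + 2 + 7 = 13 ≤ 15, payoff 7 + 6 + 15 = 28.
S + H + U: cost 4 + 4 + 7 = 15 ≤ 15, payoff 7 + 4 + 15 = 26.
Best is S, V, and U with total payoff 28.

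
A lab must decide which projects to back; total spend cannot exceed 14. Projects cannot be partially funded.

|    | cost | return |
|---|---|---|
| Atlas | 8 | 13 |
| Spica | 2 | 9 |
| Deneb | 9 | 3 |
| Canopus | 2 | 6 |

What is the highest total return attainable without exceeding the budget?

28

This is a 0-1 knapsack instance.
Allowing fractional choices, the relaxed optimum would be about 28.7, but projects are indivisible.
Atlas + Spica: cost 8 + 2 = 10 ≤ 14, return 13 + 9 = 22.
Atlas + Canopus: cost 8 + 2 = 10 ≤ 14, return 13 + 6 = 19.
Atlas + Spica + Canopus: cost 8 + 2 + 2 = 12 ≤ 14, return 13 + 9 + 6 = 28.
Best is Atlas, Spica, and Canopus with total return 28.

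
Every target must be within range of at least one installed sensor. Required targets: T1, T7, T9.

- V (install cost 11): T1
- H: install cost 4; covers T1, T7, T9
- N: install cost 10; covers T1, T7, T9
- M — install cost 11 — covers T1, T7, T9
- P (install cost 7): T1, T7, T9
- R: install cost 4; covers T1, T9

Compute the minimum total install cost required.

4

This is a weighted set-cover instance.
H alone covers T1, T7, T9 — every target.
Total install cost: 4.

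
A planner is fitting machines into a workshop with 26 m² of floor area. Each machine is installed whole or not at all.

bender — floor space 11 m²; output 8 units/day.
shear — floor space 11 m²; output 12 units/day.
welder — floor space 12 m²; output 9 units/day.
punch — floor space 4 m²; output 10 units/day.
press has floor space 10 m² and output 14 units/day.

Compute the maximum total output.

This is a 0-1 knapsack instance.
Take shear, punch, and press: floor space 11 + 4 + 10 = 25 ≤ 26, output 12 + 10 + 14 = 36.
No other feasible combination does better.

36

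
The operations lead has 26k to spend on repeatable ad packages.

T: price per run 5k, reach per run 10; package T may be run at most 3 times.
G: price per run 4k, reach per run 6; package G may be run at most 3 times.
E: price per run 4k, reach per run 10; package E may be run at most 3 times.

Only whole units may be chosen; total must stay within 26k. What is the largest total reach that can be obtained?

Take 2×T, 1×G, and 3×E: price 26 ≤ 26, reach 2·10 + 1·6 + 3·10 = 56.
E has the best ratio (10/4) and is taken to its limit of 3; remaining capacity is filled optimally with the others.

56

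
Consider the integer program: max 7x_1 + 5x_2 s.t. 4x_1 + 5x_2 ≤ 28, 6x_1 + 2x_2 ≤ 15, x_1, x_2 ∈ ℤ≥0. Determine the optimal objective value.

27

(x_1,x_2)=(1,4): 4·1+5·4=24≤28, 6·1+2·4=14≤15, objective 27.
(x_1,x_2)=(0,5): 4·0+5·5=25≤28, 6·0+2·5=10≤15, objective 25.
(x_1,x_2)=(1,3): 4·1+5·3=19≤28, 6·1+2·3=12≤15, objective 22.
No feasible integer point exceeds 27.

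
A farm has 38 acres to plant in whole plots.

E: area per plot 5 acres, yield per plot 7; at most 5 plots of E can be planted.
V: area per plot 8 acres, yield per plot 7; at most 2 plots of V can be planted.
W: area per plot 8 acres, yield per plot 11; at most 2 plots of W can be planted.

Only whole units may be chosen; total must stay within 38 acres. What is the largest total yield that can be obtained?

E has the best ratio (7/5); taking only E gives at most 5×7 = 35 (stopped by the supply cap of 5).
Mixing does better — 4×E and 2×W: area 36 ≤ 38, yield 4·7 + 2·11 = 50.

50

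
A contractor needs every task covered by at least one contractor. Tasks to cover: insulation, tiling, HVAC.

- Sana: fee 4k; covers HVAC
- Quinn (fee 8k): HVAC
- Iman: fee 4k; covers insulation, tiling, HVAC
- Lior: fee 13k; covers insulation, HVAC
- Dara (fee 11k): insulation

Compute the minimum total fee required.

Iman alone covers insulation, tiling, HVAC — every task.
Total fee: 4.
No cover costs less than 4.

4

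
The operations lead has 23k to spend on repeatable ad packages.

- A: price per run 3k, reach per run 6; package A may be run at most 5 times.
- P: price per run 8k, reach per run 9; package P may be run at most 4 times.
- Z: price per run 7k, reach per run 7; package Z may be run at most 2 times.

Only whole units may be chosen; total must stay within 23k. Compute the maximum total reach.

5×A and 1×Z: price 22 ≤ 23, reach 5·6 + 1·7 = 37.
5×A and 1×P: price 23 ≤ 23, reach 5·6 + 1·9 = 39.
Best is 39.

39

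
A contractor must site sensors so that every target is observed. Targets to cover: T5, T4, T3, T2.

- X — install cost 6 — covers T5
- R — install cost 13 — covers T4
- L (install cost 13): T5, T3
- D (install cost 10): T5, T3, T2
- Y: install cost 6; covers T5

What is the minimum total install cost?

This is an integer covering problem.
Choose R and D: together they cover T5, T4, T3, T2 — every target.
Total install cost: 13 + 10 = 23.
No cover costs less than 23.

23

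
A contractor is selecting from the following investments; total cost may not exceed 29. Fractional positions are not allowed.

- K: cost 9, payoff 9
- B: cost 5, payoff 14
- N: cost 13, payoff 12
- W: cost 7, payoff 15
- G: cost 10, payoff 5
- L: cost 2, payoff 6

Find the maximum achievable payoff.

Take B, N, W, and L: cost 5 + 13 + 7 + 2 = 27 ≤ 29, payoff 14 + 12 + 15 + 6 = 47.
No other feasible combination does better.

47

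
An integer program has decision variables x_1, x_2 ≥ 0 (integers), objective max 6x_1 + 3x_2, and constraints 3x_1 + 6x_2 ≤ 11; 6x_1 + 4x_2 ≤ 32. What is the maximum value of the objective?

18

(x_1,x_2)=(3,0): 3·3+6·0=9≤11, 6·3+4·0=18≤32, objective 18.
(x_1,x_2)=(2,0): 3·2+6·0=6≤11, 6·2+4·0=12≤32, objective 12.
The best lattice point is (3,0), giving 18.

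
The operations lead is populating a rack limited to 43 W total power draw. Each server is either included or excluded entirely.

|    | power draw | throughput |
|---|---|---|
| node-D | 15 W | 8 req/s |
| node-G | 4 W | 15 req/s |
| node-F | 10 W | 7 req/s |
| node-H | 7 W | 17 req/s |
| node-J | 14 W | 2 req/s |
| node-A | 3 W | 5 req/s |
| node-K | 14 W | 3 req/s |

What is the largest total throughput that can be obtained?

Take node-D, node-G, node-F, node-H, and node-A: power draw 15 + 4 + 10 + 7 + 3 = 39 ≤ 43, throughput 8 + 15 + 7 + 17 + 5 = 52.
No other feasible combination does better.

52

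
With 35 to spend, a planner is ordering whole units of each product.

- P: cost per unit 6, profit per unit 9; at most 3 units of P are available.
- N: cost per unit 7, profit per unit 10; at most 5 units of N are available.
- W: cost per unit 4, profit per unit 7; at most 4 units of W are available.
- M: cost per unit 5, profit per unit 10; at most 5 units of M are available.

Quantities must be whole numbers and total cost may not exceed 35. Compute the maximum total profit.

1×P, 1×W, and 5×M: cost 35 ≤ 35, profit 1·9 + 1·7 + 5·10 = 66.
2×W and 5×M: cost 33 ≤ 35, profit 2·7 + 5·10 = 64.
Best is 66.

66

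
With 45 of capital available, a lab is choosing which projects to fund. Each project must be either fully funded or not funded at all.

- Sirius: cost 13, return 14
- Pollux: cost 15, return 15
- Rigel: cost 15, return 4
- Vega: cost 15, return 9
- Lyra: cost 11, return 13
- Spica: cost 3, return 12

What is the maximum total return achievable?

Sirius + Pollux + Lyra + Spica: cost 13 + 15 + 11 + 3 = 42 ≤ 45, return 14 + 15 + 13 + 12 = 54.
Sirius + Vega + Lyra + Spica: cost 13 + 15 + 11 + 3 = 42 ≤ 45, return 14 + 9 + 13 + 12 = 48.
Pollux + Vega + Lyra + Spica: cost 15 + 15 + 11 + 3 = 44 ≤ 45, return 15 + 9 + 13 + 12 = 49.
Best is Sirius, Pollux, Lyra, and Spica with total return 54.

54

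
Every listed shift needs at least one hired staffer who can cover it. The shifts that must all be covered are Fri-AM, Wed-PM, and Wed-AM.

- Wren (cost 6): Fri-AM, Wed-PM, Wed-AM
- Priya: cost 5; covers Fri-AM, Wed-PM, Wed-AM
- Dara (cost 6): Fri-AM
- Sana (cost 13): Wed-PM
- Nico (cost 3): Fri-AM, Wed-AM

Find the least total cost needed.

The greedy cost-per-new-shift heuristic would pick Nico and Priya for 8, but a cheaper cover exists.
Priya alone covers Fri-AM, Wed-PM, Wed-AM — every shift.
Total cost: 5.
No cover costs less than 5.

5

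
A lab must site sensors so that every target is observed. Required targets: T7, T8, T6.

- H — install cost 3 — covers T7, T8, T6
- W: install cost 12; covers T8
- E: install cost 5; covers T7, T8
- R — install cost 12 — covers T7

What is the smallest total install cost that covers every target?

3

H alone covers T7, T8, T6 — every target.
Total install cost: 3.
No cover costs less than 3.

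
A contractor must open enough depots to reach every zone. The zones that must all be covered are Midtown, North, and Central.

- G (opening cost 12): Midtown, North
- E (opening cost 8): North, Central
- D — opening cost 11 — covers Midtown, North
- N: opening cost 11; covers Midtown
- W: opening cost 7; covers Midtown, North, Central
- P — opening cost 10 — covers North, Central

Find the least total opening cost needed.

W alone covers Midtown, North, Central — every zone.
Total opening cost: 7.
No cover costs less than 7.

7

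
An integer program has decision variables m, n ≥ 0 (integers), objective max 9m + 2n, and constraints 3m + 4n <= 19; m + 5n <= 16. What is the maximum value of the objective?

54

(m,n)=(6,0): 3·6+4·0=18≤19, 1·6+5·0=6≤16, objective 54.
(m,n)=(5,1): 3·5+4·1=19≤19, 1·5+5·1=10≤16, objective 47.
(m,n)=(5,0): 3·5+4·0=15≤19, 1·5+5·0=5≤16, objective 45.
Maximum is 54 at (m,n)=(6,0).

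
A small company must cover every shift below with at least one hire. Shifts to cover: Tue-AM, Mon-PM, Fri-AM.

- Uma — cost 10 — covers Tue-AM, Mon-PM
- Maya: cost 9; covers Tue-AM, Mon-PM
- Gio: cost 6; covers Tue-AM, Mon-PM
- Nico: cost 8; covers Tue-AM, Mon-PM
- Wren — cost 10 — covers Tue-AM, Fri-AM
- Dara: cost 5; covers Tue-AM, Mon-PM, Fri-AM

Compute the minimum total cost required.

5

Dara alone covers Tue-AM, Mon-PM, Fri-AM — every shift.
Total cost: 5.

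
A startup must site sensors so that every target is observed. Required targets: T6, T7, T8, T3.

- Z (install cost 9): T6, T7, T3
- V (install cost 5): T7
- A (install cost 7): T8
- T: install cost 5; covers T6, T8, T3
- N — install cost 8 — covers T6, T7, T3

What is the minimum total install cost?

10

This is a weighted set-cover instance.
Choose V and T: together they cover T6, T7, T8, T3 — every target.
Total install cost: 5 + 5 = 10.
No cover costs less than 10.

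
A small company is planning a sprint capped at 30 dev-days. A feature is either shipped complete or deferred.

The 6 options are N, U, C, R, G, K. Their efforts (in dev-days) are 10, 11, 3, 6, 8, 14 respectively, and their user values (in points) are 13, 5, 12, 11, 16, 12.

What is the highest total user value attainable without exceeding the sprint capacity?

52

N + C + R + G: effort 10 + 3 + 6 + 8 = 27 ≤ 30, user value 13 + 12 + 11 + 16 = 52.
U + C + R + G: effort 11 + 3 + 6 + 8 = 28 ≤ 30, user value 5 + 12 + 11 + 16 = 44.
Best is N, C, R, and G with total user value 52.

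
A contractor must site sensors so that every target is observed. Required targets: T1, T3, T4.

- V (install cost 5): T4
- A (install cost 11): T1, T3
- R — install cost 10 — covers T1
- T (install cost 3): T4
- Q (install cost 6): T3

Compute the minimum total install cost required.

Choose A and T: together they cover T1, T3, T4 — every target.
Total install cost: 11 + 3 = 14.
No cover costs less than 14.

14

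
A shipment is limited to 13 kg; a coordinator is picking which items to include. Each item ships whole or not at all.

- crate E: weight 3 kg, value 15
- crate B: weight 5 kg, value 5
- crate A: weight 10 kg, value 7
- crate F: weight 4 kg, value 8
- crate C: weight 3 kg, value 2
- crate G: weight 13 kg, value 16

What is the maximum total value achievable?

crate E + crate B + crate F: weight 3 + 5 + 4 = 12 ≤ 13, value 15 + 5 + 8 = 28.
crate E + crate F: weight 3 + 4 = 7 ≤ 13, value 15 + 8 = 23.
crate E + crate F + crate C: weight 3 + 4 + 3 = 10 ≤ 13, value 15 + 8 + 2 = 25.
Best is crate E, crate B, and crate F with total value 28.

28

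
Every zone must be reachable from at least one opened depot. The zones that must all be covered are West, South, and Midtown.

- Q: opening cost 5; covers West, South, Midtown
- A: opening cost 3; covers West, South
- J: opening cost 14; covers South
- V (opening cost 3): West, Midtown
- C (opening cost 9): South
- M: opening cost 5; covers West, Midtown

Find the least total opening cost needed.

5

The greedy cost-per-new-zone heuristic would pick A and V for 6, but a cheaper cover exists.
Q alone covers West, South, Midtown — every zone.
Total opening cost: 5.
No cover costs less than 5.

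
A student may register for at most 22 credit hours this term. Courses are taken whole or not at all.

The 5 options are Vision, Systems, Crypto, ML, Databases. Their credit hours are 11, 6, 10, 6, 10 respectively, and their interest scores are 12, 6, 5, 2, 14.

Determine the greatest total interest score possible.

Systems + Databases: credit hours 6 + 10 = 16 ≤ 22, interest score 6 + 14 = 20.
Systems + ML + Databases: credit hours 6 + 6 + 10 = 22 ≤ 22, interest score 6 + 2 + 14 = 22.
Vision + Databases: credit hours 11 + 10 = 21 ≤ 22, interest score 12 + 14 = 26.
Best is Vision and Databases with total interest score 26.

26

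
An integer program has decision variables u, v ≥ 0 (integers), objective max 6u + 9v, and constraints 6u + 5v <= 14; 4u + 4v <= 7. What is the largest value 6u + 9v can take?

(u,v)=(0,1): 6·0+5·1=5≤14, 4·0+4·1=4≤7, objective 9.
(u,v)=(1,0): 6·1+5·0=6≤14, 4·1+4·0=4≤7, objective 6.
(u,v)=(0,0): 6·0+5·0=0≤14, 4·0+4·0=0≤7, objective 0.
Maximum is 9 at (u,v)=(0,1).

9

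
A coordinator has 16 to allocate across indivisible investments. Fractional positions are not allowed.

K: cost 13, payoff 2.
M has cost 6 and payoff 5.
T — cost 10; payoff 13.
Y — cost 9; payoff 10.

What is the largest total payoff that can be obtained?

18

Take M and T: cost 6 + 10 = 16 ≤ 16, payoff 5 + 13 = 18.
No other feasible combination does better.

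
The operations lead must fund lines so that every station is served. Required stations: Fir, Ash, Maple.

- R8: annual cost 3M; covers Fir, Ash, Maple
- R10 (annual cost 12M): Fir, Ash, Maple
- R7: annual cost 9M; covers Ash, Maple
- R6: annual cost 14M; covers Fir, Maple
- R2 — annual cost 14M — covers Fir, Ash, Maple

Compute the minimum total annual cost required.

3

R8 alone covers Fir, Ash, Maple — every station.
Total annual cost: 3.
No cover costs less than 3.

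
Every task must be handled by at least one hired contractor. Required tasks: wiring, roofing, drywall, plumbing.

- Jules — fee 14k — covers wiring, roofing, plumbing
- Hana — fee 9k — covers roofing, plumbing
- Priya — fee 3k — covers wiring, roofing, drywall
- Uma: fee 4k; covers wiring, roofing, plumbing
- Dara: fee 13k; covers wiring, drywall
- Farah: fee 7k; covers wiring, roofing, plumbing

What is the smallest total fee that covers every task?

Choose Priya and Uma: together they cover wiring, roofing, drywall, plumbing — every task.
Total fee: 3 + 4 = 7.
No cover costs less than 7.

7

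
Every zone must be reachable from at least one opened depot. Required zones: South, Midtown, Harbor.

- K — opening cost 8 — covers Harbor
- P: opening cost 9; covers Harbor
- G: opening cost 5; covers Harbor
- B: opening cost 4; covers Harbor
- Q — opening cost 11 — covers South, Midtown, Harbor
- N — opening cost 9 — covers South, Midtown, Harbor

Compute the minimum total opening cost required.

N alone covers South, Midtown, Harbor — every zone.
Total opening cost: 9.
No cover costs less than 9.

9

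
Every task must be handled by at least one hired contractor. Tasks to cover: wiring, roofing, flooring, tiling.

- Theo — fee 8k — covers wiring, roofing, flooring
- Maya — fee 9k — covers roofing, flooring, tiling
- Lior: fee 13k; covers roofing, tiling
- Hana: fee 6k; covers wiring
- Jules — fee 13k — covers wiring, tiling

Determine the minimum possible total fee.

This is an integer covering problem.
Choose Maya and Hana: together they cover wiring, roofing, flooring, tiling — every task.
Total fee: 9 + 6 = 15.

15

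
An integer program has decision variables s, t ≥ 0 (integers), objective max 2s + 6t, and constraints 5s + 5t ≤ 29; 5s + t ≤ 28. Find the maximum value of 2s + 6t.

30

The continuous relaxation peaks at (0, 5.8) with value 34.80; rounding to a feasible lattice point costs some objective.
(s,t)=(0,5): 5·0+5·5=25≤29, 5·0+1·5=5≤28, objective 30.
(s,t)=(1,4): 5·1+5·4=25≤29, 5·1+1·4=9≤28, objective 26.
(s,t)=(0,4): 5·0+5·4=20≤29, 5·0+1·4=4≤28, objective 24.
The best lattice point is (0,5), giving 30.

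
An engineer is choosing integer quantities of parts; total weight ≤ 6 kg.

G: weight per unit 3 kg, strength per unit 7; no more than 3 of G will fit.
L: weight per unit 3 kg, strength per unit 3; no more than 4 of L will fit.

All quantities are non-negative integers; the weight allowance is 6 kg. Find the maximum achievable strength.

Take 2×G: weight 6 ≤ 6, strength 2·7 = 14.
No other integer combination yields more.

14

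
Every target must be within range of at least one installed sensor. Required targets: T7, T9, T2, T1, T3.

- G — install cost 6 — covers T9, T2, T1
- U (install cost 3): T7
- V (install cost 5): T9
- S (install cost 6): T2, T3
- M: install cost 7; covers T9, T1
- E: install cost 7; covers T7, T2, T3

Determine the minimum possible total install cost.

The greedy cost-per-new-target heuristic would pick G, U, and S for 15, but a cheaper cover exists.
Choose G and E: together they cover T7, T9, T2, T1, T3 — every target.
Total install cost: 6 + 7 = 13.
No cover costs less than 13.

13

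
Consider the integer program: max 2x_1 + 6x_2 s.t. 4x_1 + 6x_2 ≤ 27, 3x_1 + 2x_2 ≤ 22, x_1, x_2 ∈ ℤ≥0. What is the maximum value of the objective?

Relaxing integrality, the LP optimum is 27.00 at (x_1,x_2) = (0, 4.5), which is not an integer point.
(x_1,x_2)=(0,4): 4·0+6·4=24≤27, 3·0+2·4=8≤22, objective 24.
(x_1,x_2)=(1,3): 4·1+6·3=22≤27, 3·1+2·3=9≤22, objective 20.
No feasible integer point exceeds 24.

24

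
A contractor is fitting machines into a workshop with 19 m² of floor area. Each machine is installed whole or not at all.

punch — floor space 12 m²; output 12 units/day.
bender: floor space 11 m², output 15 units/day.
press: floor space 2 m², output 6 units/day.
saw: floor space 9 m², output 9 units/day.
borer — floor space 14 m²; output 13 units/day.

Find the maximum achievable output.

21

Allowing fractional choices, the relaxed optimum would be about 27.0, but machines are indivisible.
press + borer: floor space 2 + 14 = 16 ≤ 19, output 6 + 13 = 19.
bender + press: floor space 11 + 2 = 13 ≤ 19, output 15 + 6 = 21.
Best is bender and press with total output 21.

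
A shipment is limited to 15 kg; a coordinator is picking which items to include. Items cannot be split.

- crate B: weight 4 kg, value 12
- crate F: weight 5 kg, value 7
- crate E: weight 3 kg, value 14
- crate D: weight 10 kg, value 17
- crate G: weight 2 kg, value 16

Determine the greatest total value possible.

49

Take crate B, crate F, crate E, and crate G: weight 4 + 5 + 3 + 2 = 14 ≤ 15, value 12 + 7 + 14 + 16 = 49.
No other feasible combination does better.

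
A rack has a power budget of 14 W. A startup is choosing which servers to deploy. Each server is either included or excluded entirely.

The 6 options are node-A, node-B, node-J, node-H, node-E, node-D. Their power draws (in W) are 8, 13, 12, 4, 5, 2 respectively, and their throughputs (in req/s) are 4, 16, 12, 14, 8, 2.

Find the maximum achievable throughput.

24

Take node-H, node-E, and node-D: power draw 4 + 5 + 2 = 11 ≤ 14, throughput 14 + 8 + 2 = 24.
No other feasible combination does better.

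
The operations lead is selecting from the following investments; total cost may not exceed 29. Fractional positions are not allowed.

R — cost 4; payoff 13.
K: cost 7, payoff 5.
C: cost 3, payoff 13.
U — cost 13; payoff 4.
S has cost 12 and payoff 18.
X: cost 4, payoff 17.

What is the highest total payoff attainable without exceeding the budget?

R + K + S + X: cost 4 + 7 + 12 + 4 = 27 ≤ 29, payoff 13 + 5 + 18 + 17 = 53.
K + C + S + X: cost 7 + 3 + 12 + 4 = 26 ≤ 29, payoff 5 + 13 + 18 + 17 = 53.
R + C + S + X: cost 4 + 3 + 12 + 4 = 23 ≤ 29, payoff 13 + 13 + 18 + 17 = 61.
Best is R, C, S, and X with total payoff 61.

61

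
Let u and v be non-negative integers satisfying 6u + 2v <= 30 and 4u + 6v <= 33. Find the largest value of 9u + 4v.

(u,v)=(5,0): 6·5+2·0=30≤30, 4·5+6·0=20≤33, objective 45.
(u,v)=(4,2): 6·4+2·2=28≤30, 4·4+6·2=28≤33, objective 44.
(u,v)=(4,1): 6·4+2·1=26≤30, 4·4+6·1=22≤33, objective 40.
Maximum is 45 at (u,v)=(5,0).

45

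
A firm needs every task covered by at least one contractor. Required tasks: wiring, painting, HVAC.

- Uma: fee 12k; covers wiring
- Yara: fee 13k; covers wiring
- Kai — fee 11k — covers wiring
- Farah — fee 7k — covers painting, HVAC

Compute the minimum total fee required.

Choose Kai and Farah: together they cover wiring, painting, HVAC — every task.
Total fee: 11 + 7 = 18.
No cover costs less than 18.

18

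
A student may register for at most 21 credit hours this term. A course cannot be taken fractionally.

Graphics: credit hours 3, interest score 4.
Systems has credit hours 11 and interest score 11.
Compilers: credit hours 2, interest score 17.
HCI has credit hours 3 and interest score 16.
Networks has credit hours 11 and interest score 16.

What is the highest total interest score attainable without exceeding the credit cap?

Treat it as a binary knapsack problem.
Compilers + HCI + Networks: credit hours 2 + 3 + 11 = 16 ≤ 21, interest score 17 + 16 + 16 = 49.
Graphics + Compilers + HCI + Networks: credit hours 3 + 2 + 3 + 11 = 19 ≤ 21, interest score 4 + 17 + 16 + 16 = 53.
Graphics + Systems + Compilers + HCI: credit hours 3 + 11 + 2 + 3 = 19 ≤ 21, interest score 4 + 11 + 17 + 16 = 48.
Best is Graphics, Compilers, HCI, and Networks with total interest score 53.

53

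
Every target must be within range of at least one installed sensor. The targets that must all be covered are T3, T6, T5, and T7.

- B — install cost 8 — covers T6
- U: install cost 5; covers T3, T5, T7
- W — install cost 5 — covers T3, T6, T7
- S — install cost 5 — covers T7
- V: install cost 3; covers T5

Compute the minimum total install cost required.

This is a weighted set-cover instance.
The greedy cost-per-new-target heuristic would pick U and W for 10, but a cheaper cover exists.
Choose W and V: together they cover T3, T6, T5, T7 — every target.
Total install cost: 5 + 3 = 8.
No cover costs less than 8.

8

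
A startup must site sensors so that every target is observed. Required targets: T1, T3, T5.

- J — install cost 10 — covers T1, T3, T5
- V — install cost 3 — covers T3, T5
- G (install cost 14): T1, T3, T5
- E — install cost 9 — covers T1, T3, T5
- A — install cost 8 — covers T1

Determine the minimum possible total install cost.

The greedy cost-per-new-target heuristic would pick V and A for 11, but a cheaper cover exists.
E alone covers T1, T3, T5 — every target.
Total install cost: 9.
No cover costs less than 9.

9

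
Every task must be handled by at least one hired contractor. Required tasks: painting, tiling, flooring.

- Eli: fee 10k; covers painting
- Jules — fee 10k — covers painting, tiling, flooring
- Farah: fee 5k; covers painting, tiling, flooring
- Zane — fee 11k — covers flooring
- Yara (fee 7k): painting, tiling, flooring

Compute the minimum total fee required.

This is a weighted set-cover instance.
Farah alone covers painting, tiling, flooring — every task.
Total fee: 5.

5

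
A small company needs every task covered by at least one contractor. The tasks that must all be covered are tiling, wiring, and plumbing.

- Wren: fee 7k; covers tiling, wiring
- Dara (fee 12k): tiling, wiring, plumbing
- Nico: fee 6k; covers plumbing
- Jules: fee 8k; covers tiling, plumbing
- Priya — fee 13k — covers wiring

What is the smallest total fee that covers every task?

12

The greedy cost-per-new-task heuristic would pick Wren and Nico for 13, but a cheaper cover exists.
Dara alone covers tiling, wiring, plumbing — every task.
Total fee: 12.
No cover costs less than 12.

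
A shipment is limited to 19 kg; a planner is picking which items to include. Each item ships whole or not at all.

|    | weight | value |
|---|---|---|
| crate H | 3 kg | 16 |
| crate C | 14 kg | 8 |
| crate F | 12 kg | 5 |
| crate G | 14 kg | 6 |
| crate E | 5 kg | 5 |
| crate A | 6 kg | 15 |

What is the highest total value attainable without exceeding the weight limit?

crate H + crate A: weight 3 + 6 = 9 ≤ 19, value 16 + 15 = 31.
crate H + crate E + crate A: weight 3 + 5 + 6 = 14 ≤ 19, value 16 + 5 + 15 = 36.
Best is crate H, crate E, and crate A with total value 36.

36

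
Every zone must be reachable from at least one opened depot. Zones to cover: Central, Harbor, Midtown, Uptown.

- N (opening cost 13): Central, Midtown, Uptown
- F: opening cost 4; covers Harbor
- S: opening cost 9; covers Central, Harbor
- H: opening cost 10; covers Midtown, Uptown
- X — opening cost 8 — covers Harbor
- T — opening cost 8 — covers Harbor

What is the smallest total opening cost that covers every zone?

Choose N and F: together they cover Central, Harbor, Midtown, Uptown — every zone.
Total opening cost: 13 + 4 = 17.
No cover costs less than 17.

17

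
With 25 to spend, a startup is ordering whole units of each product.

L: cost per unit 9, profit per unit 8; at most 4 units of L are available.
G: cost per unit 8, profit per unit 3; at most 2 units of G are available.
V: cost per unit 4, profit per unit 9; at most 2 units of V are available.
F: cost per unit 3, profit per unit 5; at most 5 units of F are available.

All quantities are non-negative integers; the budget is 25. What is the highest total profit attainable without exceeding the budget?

Take 2×V and 5×F: cost 23 ≤ 25, profit 2·9 + 5·5 = 43.
V has the best ratio (9/4) and is taken to its limit of 2; remaining capacity is filled optimally with the others.

43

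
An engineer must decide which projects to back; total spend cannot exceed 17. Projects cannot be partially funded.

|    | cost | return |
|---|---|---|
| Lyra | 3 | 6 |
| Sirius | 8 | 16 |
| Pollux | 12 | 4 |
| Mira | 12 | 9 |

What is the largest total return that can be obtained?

22

Allowing fractional choices, the relaxed optimum would be about 26.5, but projects are indivisible.
Lyra + Mira: cost 3 + 12 = 15 ≤ 17, return 6 + 9 = 15.
Sirius: cost 8 ≤ 17, return 16.
Lyra + Sirius: cost 3 + 8 = 11 ≤ 17, return 6 + 16 = 22.
Best is Lyra and Sirius with total return 22.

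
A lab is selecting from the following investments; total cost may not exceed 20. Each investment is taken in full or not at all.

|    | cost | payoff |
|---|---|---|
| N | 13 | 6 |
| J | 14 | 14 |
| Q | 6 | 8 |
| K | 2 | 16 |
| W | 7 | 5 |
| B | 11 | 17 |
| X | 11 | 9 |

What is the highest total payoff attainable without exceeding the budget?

41

K + W + B: cost 2 + 7 + 11 = 20 ≤ 20, payoff 16 + 5 + 17 = 38.
Q + K + B: cost 6 + 2 + 11 = 19 ≤ 20, payoff 8 + 16 + 17 = 41.
Best is Q, K, and B with total payoff 41.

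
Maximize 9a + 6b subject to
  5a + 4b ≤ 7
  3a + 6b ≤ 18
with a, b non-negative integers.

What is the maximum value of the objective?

9

The continuous relaxation peaks at (1.4, 0) with value 12.60; rounding to a feasible lattice point costs some objective.
(a,b)=(1,0): 5·1+4·0=5≤7, 3·1+6·0=3≤18, objective 9.
(a,b)=(0,1): 5·0+4·1=4≤7, 3·0+6·1=6≤18, objective 6.
(a,b)=(0,0): 5·0+4·0=0≤7, 3·0+6·0=0≤18, objective 0.
Maximum is 9 at (a,b)=(1,0).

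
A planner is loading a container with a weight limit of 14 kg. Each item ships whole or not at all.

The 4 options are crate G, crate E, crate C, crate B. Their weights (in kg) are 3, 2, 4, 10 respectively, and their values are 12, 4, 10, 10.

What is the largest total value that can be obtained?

26

Allowing fractional choices, the relaxed optimum would be about 31.0, but items are indivisible.
crate G + crate C: weight 3 + 4 = 7 ≤ 14, value 12 + 10 = 22.
crate G + crate B: weight 3 + 10 = 13 ≤ 14, value 12 + 10 = 22.
crate G + crate E + crate C: weight 3 + 2 + 4 = 9 ≤ 14, value 12 + 4 + 10 = 26.
Best is crate G, crate E, and crate C with total value 26.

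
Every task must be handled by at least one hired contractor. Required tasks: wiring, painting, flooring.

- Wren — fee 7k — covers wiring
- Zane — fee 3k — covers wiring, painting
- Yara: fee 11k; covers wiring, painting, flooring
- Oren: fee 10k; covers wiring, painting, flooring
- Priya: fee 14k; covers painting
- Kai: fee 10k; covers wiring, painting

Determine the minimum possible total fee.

10

The greedy cost-per-new-task heuristic would pick Zane and Oren for 13, but a cheaper cover exists.
Oren alone covers wiring, painting, flooring — every task.
Total fee: 10.
No cover costs less than 10.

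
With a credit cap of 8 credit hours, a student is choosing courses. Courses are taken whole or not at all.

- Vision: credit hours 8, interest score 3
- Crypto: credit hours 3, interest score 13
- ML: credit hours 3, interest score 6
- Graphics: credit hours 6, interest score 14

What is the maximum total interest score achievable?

Allowing fractional choices, the relaxed optimum would be about 24.7, but courses are indivisible.
Crypto + ML: credit hours 3 + 3 = 6 ≤ 8, interest score 13 + 6 = 19.
Crypto: credit hours 3 ≤ 8, interest score 13.
Graphics: credit hours 6 ≤ 8, interest score 14.
Best is Crypto and ML with total interest score 19.

19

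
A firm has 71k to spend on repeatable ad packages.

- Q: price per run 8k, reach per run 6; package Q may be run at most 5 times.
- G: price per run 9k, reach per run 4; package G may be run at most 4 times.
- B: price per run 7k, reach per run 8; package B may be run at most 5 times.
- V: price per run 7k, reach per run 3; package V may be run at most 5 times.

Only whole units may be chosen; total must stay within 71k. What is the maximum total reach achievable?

This is a bounded integer knapsack.
Take 4×Q and 5×B: price 67 ≤ 71, reach 4·6 + 5·8 = 64.
B has the best ratio (8/7) and is taken to its limit of 5; remaining capacity is filled optimally with the others.

64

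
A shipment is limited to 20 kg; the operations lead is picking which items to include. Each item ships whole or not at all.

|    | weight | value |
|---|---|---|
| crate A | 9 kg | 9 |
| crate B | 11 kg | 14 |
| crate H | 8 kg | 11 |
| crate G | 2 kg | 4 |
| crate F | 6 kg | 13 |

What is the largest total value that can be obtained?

31

crate H + crate G + crate F: weight 8 + 2 + 6 = 16 ≤ 20, value 11 + 4 + 13 = 28.
crate B + crate F: weight 11 + 6 = 17 ≤ 20, value 14 + 13 = 27.
crate B + crate G + crate F: weight 11 + 2 + 6 = 19 ≤ 20, value 14 + 4 + 13 = 31.
Best is crate B, crate G, and crate F with total value 31.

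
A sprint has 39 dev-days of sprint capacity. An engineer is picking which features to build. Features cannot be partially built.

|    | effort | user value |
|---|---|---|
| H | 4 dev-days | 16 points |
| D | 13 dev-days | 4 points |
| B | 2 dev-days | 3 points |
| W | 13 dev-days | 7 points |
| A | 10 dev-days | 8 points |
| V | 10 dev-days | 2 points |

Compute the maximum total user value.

Allowing fractional choices, the relaxed optimum would be about 37.1, but features are indivisible.
H + B + W + A + V: effort 4 + 2 + 13 + 10 + 10 = 39 ≤ 39, user value 16 + 3 + 7 + 8 + 2 = 36.
H + B + W + A: effort 4 + 2 + 13 + 10 = 29 ≤ 39, user value 16 + 3 + 7 + 8 = 34.
H + W + A + V: effort 4 + 13 + 10 + 10 = 37 ≤ 39, user value 16 + 7 + 8 + 2 = 33.
Best is H, B, W, A, and V with total user value 36.

36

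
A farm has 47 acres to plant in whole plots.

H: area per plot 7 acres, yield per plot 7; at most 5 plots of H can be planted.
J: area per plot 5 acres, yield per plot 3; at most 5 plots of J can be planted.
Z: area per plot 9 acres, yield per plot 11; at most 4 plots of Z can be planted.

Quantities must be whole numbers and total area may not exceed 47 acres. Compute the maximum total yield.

Take 1×H and 4×Z: area 43 ≤ 47, yield 1·7 + 4·11 = 51.
Z has the best ratio (11/9) and is taken to its limit of 4; remaining capacity is filled optimally with the others.

51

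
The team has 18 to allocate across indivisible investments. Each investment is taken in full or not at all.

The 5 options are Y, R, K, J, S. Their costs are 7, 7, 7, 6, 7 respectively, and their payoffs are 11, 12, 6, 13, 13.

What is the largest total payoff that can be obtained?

26

R + S: cost 7 + 7 = 14 ≤ 18, payoff 12 + 13 = 25.
J + S: cost 6 + 7 = 13 ≤ 18, payoff 13 + 13 = 26.
R + J: cost 7 + 6 = 13 ≤ 18, payoff 12 + 13 = 25.
Best is J and S with total payoff 26.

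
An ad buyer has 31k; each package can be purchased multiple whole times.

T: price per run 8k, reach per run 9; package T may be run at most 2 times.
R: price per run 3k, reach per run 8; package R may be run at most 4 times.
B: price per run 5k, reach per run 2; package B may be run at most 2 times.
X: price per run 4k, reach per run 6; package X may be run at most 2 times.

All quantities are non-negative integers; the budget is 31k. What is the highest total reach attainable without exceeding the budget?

R has the best ratio (8/3); taking only R gives at most 4×8 = 32 (stopped by the supply cap of 4).
Mixing does better — 1×T, 4×R, and 2×X: price 28 ≤ 31, reach 1·9 + 4·8 + 2·6 = 53.

53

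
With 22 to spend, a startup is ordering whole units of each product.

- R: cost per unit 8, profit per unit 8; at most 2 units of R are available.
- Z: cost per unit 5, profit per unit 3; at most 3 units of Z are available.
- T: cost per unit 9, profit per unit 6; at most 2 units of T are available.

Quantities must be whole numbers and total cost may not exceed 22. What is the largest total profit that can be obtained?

19

1×R, 1×Z, and 1×T: cost 22 ≤ 22, profit 1·8 + 1·3 + 1·6 = 17.
2×R and 1×Z: cost 21 ≤ 22, profit 2·8 + 1·3 = 19.
Best is 19.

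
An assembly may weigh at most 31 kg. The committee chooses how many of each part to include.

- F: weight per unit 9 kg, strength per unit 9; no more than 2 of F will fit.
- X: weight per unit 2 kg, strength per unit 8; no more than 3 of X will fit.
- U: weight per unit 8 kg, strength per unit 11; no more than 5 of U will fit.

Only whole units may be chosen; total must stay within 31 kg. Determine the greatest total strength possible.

3×X and 3×U: weight 30 ≤ 31, strength 3·8 + 3·11 = 57.
1×F, 3×X, and 2×U: weight 31 ≤ 31, strength 1·9 + 3·8 + 2·11 = 55.
Best is 57.

57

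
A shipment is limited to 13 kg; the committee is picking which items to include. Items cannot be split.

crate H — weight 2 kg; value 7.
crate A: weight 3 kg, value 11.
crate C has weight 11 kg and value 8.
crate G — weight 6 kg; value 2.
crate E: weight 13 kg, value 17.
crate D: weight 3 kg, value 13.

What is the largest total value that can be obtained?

Allowing fractional choices, the relaxed optimum would be about 37.5, but items are indivisible.
crate H + crate A + crate D: weight 2 + 3 + 3 = 8 ≤ 13, value 7 + 11 + 13 = 31.
crate A + crate G + crate D: weight 3 + 6 + 3 = 12 ≤ 13, value 11 + 2 + 13 = 26.
crate A + crate D: weight 3 + 3 = 6 ≤ 13, value 11 + 13 = 24.
Best is crate H, crate A, and crate D with total value 31.

31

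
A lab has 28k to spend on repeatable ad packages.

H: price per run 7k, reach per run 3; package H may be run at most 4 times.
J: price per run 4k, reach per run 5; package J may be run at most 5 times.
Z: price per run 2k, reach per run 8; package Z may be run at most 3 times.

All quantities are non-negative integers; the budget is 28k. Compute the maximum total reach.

4×J and 3×Z: price 22 ≤ 28, reach 4·5 + 3·8 = 44.
5×J and 3×Z: price 26 ≤ 28, reach 5·5 + 3·8 = 49.
Best is 49.

49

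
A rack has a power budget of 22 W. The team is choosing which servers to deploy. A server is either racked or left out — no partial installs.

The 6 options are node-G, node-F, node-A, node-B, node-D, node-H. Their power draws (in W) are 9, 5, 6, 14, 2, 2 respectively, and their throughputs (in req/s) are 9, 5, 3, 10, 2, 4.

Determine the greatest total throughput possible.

Take node-G, node-F, node-A, and node-H: power draw 9 + 5 + 6 + 2 = 22 ≤ 22, throughput 9 + 5 + 3 + 4 = 21.
No other feasible combination does better.

21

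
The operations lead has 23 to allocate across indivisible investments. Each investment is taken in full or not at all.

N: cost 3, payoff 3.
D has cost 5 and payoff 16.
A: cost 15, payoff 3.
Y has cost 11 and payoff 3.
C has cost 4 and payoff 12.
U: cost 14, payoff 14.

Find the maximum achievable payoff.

N + D + U: cost 3 + 5 + 14 = 22 ≤ 23, payoff 3 + 16 + 14 = 33.
D + C + U: cost 5 + 4 + 14 = 23 ≤ 23, payoff 16 + 12 + 14 = 42.
N + D + Y + C: cost 3 + 5 + 11 + 4 = 23 ≤ 23, payoff 3 + 16 + 3 + 12 = 34.
Best is D, C, and U with total payoff 42.

42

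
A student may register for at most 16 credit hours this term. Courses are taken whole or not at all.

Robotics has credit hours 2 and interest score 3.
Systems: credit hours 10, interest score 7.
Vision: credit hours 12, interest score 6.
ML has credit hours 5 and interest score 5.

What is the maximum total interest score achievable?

Treat it as a binary knapsack problem.
Systems + ML: credit hours 10 + 5 = 15 ≤ 16, interest score 7 + 5 = 12.
Robotics + Systems: credit hours 2 + 10 = 12 ≤ 16, interest score 3 + 7 = 10.
Robotics + Vision: credit hours 2 + 12 = 14 ≤ 16, interest score 3 + 6 = 9.
Best is Systems and ML with total interest score 12.

12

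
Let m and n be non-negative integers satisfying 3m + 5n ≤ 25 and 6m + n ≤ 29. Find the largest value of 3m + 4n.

(m,n)=(3,3): 3·3+5·3=24≤25, 6·3+1·3=21≤29, objective 21.
(m,n)=(4,2): 3·4+5·2=22≤25, 6·4+1·2=26≤29, objective 20.
(m,n)=(2,3): 3·2+5·3=21≤25, 6·2+1·3=15≤29, objective 18.
(m,n)=(3,2): 3·3+5·2=19≤25, 6·3+1·2=20≤29, objective 17.
The best lattice point is (3,3), giving 21.

21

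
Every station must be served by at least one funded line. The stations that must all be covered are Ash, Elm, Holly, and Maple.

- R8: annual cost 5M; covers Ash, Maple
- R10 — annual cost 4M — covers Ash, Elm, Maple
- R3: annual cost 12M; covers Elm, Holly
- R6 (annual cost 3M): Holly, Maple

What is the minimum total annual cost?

7

This is an integer covering problem.
Choose R10 and R6: together they cover Ash, Elm, Holly, Maple — every station.
Total annual cost: 4 + 3 = 7.
No cover costs less than 7.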